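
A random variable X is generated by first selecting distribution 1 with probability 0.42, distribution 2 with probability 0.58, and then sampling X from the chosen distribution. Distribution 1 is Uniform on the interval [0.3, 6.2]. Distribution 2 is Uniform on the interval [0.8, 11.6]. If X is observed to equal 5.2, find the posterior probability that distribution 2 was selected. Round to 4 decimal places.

0.4300

Likelihoods f(5.2 | ·): 1: 0.169492; 2: 0.0925926.
Posterior ∝ prior × likelihood. Numerator for 2: 0.58·0.0925926 = 0.0537037.
Normalizing constant: 0.42·0.169492 + 0.58·0.0925926 = 0.12489.
P(2 | observation) = 0.0537037 / 0.12489 = 0.430008.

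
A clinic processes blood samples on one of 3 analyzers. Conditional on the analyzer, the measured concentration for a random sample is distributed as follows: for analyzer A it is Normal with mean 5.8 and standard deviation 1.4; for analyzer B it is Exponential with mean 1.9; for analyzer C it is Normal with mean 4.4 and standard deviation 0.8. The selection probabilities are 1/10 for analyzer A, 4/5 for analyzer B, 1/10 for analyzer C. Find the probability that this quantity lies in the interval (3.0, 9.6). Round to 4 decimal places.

Conditional on each analyzer, P(3.0 < X < 9.6): A: 0.973929; B: 0.1998; C: 0.959941.
By total probability, P(3.0 < X < 9.6) = 0.1·0.973929 + 0.8·0.1998 + 0.1·0.959941 = 0.353227.

0.3532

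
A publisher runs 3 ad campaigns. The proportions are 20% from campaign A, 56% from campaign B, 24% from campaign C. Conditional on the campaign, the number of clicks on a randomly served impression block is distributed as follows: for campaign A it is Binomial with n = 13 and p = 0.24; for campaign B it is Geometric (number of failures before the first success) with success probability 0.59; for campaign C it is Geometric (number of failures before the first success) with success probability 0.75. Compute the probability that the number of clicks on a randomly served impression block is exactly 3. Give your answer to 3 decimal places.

0.076

Conditional on each campaign, P(X = 3): A: 0.254177; B: 0.0406634; C: 0.0117188.
By total probability, P(X = 3) = 0.2·0.254177 + 0.56·0.0406634 + 0.24·0.0117188 = 0.0764193.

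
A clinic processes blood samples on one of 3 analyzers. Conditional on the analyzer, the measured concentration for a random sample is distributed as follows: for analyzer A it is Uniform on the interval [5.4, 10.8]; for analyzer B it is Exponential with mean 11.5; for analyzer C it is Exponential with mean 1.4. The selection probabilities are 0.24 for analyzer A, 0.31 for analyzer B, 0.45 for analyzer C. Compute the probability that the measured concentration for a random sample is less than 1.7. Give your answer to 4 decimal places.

0.3590

Conditional on each analyzer, P(X < 1.7): A: 0; B: 0.137419; C: 0.703078.
By total probability, P(X < 1.7) = 0.24·0 + 0.31·0.137419 + 0.45·0.703078 = 0.358985.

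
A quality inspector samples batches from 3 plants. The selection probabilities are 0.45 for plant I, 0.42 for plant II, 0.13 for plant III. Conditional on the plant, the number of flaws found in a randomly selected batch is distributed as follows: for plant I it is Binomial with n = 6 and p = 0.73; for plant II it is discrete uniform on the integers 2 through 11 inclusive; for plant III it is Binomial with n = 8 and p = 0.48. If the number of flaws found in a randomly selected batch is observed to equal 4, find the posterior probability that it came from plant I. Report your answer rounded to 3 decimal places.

0.644

Likelihoods P(X=4 | ·): I: 0.310535; II: 0.1; III: 0.271692.
Posterior ∝ prior × likelihood. Numerator for I: 0.45·0.310535 = 0.139741.
Normalizing constant: 0.45·0.310535 + 0.42·0.1 + 0.13·0.271692 = 0.217061.
P(I | observation) = 0.139741 / 0.217061 = 0.643786.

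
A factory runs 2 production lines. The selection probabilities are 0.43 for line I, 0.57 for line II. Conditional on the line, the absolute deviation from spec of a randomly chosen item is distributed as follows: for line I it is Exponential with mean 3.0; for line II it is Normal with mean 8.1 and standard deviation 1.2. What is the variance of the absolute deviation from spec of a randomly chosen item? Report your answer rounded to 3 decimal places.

11.066

Per component, I: μ=3, E[X²]=18; II: μ=8.1, E[X²]=67.05.
E[X] = 0.43·3 + 0.57·8.1 = 5.907.
E[X²] = 0.43·18 + 0.57·67.05 = 45.9585.
Var(X) = E[X²] − (E[X])² = 45.9585 − 34.8926 = 11.0659.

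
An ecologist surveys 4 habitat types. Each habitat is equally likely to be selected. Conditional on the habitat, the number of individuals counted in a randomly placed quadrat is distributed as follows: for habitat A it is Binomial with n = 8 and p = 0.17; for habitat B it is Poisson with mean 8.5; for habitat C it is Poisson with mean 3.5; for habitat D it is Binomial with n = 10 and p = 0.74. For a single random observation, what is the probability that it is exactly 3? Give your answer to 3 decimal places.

0.087

Conditional on each habitat, P(X = 3): A: 0.108374; B: 0.0208258; C: 0.215785; D: 0.00390562.
By total probability, P(X = 3) = 0.25·0.108374 + 0.25·0.0208258 + 0.25·0.215785 + 0.25·0.00390562 = 0.0872227.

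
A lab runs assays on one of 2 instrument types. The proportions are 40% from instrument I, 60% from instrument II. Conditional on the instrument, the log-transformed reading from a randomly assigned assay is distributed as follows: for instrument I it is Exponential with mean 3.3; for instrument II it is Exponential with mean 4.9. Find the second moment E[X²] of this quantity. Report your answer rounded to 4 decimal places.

For each component E[X²] = Var + (mean)², giving I: 21.78; II: 48.02.
Overall E[X²] = 0.4·21.78 + 0.6·48.02 = 37.524.

37.5240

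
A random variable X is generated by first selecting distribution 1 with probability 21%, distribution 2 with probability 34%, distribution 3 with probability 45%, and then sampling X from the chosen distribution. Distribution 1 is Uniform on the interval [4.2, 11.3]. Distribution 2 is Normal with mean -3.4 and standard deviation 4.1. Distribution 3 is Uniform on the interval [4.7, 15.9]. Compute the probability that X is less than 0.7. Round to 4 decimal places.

0.2861

Conditional on each component, P(X < 0.7): 1: 0; 2: 0.841345; 3: 0.
By total probability, P(X < 0.7) = 0.21·0 + 0.34·0.841345 + 0.45·0 = 0.286057.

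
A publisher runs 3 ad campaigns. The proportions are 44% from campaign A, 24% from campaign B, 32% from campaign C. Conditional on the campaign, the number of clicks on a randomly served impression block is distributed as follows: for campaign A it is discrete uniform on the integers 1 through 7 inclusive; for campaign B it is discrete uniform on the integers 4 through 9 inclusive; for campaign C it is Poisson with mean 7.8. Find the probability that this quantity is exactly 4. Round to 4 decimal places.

Conditional on each campaign, P(X = 4): A: 0.142857; B: 0.166667; C: 0.0631932.
By total probability, P(X = 4) = 0.44·0.142857 + 0.24·0.166667 + 0.32·0.0631932 = 0.123079.

0.1231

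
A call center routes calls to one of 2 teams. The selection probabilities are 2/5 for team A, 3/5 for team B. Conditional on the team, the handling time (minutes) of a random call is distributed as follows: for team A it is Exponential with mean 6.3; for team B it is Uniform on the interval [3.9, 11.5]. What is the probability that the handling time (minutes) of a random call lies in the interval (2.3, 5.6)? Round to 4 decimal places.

Conditional on each team, P(2.3 < X < 5.6): A: 0.283029; B: 0.223684.
By total probability, P(2.3 < X < 5.6) = 0.4·0.283029 + 0.6·0.223684 = 0.247422.

0.2474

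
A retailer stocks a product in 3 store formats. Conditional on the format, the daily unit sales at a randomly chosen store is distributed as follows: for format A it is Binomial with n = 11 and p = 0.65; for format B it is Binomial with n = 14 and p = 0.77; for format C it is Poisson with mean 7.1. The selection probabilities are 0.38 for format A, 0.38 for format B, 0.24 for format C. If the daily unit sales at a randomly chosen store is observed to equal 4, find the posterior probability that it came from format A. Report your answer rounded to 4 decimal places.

0.4066

Likelihoods P(X=4 | ·): A: 0.0379004; B: 0.000145772; C: 0.0873638.
Posterior ∝ prior × likelihood. Numerator for A: 0.38·0.0379004 = 0.0144021.
Normalizing constant: 0.38·0.0379004 + 0.38·0.000145772 + 0.24·0.0873638 = 0.0354248.
P(A | observation) = 0.0144021 / 0.0354248 = 0.406555.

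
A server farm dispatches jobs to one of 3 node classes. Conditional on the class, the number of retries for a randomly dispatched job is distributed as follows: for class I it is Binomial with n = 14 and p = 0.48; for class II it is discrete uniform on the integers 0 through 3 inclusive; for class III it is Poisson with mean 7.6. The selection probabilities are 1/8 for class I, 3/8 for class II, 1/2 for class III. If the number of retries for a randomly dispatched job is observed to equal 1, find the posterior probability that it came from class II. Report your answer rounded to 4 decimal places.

0.9784

Likelihoods P(X=1 | ·): I: 0.00136588; II: 0.25; III: 0.00380343.
Posterior ∝ prior × likelihood. Numerator for II: 0.375·0.25 = 0.09375.
Normalizing constant: 0.125·0.00136588 + 0.375·0.25 + 0.5·0.00380343 = 0.0958225.
P(II | observation) = 0.09375 / 0.0958225 = 0.978372.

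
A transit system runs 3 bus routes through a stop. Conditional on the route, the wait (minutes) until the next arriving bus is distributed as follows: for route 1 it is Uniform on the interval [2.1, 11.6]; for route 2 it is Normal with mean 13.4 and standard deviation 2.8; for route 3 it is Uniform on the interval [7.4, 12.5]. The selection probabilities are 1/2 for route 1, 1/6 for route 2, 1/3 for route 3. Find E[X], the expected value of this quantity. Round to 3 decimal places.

Component means — 1: 6.85; 2: 13.4; 3: 9.95.
E[X] = 0.5·6.85 + 0.166667·13.4 + 0.333333·9.95 = 8.975.

8.975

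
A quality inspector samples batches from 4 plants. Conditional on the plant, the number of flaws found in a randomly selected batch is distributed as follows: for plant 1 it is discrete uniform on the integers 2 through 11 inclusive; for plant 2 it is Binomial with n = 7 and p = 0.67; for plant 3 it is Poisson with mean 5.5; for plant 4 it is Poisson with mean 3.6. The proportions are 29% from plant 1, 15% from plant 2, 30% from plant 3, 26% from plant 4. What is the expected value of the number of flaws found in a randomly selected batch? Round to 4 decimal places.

Component means — 1: 6.5; 2: 4.69; 3: 5.5; 4: 3.6.
E[X] = 0.29·6.5 + 0.15·4.69 + 0.3·5.5 + 0.26·3.6 = 5.1745.

5.1745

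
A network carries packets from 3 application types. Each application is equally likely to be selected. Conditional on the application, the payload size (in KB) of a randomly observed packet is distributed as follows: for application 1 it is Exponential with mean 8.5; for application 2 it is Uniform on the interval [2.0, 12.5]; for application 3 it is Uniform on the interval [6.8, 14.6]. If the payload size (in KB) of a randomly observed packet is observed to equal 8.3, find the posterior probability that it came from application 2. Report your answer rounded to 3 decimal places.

Likelihoods f(8.3 | ·): 1: 0.0443104; 2: 0.0952381; 3: 0.128205.
Posterior ∝ prior × likelihood. Numerator for 2: 0.333333·0.0952381 = 0.031746.
Normalizing constant: 0.333333·0.0443104 + 0.333333·0.0952381 + 0.333333·0.128205 = 0.0892512.
P(2 | observation) = 0.031746 / 0.0892512 = 0.355693.

0.356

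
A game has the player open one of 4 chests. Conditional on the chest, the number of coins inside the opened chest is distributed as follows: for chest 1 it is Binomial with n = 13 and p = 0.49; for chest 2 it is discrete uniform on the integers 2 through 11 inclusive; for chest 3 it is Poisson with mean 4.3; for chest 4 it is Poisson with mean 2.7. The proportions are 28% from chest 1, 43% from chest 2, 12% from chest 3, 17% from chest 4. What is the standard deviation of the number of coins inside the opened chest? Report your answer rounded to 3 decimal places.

Per component, 1: μ=6.37, E[X²]=43.8256; 2: μ=6.5, E[X²]=50.5; 3: μ=4.3, E[X²]=22.79; 4: μ=2.7, E[X²]=9.99.
E[X] = 0.28·6.37 + 0.43·6.5 + 0.12·4.3 + 0.17·2.7 = 5.5536.
E[X²] = 0.28·43.8256 + 0.43·50.5 + 0.12·22.79 + 0.17·9.99 = 38.4193.
Var(X) = E[X²] − (E[X])² = 38.4193 − 30.8425 = 7.5768.
SD(X) = √7.5768 = 2.7526.

2.753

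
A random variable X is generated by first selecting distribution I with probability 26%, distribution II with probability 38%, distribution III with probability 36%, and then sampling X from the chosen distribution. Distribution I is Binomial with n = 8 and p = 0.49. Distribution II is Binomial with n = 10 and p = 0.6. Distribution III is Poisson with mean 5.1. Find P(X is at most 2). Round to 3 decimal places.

0.088

Conditional on each component, P(X ≤ 2): I: 0.158052; II: 0.0122946; III: 0.116478.
By total probability, P(X ≤ 2) = 0.26·0.158052 + 0.38·0.0122946 + 0.36·0.116478 = 0.0876976.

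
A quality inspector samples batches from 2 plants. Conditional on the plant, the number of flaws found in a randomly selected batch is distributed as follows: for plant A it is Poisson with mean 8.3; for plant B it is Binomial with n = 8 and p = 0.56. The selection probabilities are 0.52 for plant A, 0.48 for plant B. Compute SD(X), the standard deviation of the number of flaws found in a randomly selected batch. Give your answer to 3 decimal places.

Per component, A: μ=8.3, E[X²]=77.19; B: μ=4.48, E[X²]=22.0416.
E[X] = 0.52·8.3 + 0.48·4.48 = 6.4664.
E[X²] = 0.52·77.19 + 0.48·22.0416 = 50.7188.
Var(X) = E[X²] − (E[X])² = 50.7188 − 41.8143 = 8.90444.
SD(X) = √8.90444 = 2.98403.

2.984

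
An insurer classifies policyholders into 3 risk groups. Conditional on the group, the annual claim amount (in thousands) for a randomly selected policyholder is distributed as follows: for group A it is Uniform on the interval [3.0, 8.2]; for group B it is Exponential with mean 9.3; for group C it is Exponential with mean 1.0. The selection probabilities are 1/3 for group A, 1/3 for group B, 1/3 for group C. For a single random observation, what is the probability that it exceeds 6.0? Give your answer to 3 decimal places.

0.317

Conditional on each group, P(X > 6.0): A: 0.423077; B: 0.524578; C: 0.00247875.
By total probability, P(X > 6.0) = 0.333333·0.423077 + 0.333333·0.524578 + 0.333333·0.00247875 = 0.316711.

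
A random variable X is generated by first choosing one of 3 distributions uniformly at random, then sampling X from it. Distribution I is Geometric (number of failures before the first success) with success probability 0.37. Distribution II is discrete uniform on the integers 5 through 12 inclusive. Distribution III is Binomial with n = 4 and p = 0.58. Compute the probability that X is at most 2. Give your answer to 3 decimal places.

Conditional on each component, P(X ≤ 2): I: 0.749953; II: 0; III: 0.559047.
By total probability, P(X ≤ 2) = 0.333333·0.749953 + 0.333333·0 + 0.333333·0.559047 = 0.436333.

0.436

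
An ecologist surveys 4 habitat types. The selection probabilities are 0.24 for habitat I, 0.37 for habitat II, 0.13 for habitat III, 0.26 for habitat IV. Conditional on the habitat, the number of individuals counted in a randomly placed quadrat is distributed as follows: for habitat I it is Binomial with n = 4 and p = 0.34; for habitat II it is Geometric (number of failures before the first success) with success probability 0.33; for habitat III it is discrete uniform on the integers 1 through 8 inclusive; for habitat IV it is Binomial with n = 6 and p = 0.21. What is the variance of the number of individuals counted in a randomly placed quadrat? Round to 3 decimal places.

4.487

Per component, I: μ=1.36, E[X²]=2.7472; II: μ=2.0303, E[X²]=10.2746; III: μ=4.5, E[X²]=25.5; IV: μ=1.26, E[X²]=2.583.
E[X] = 0.24·1.36 + 0.37·2.0303 + 0.13·4.5 + 0.26·1.26 = 1.99021.
E[X²] = 0.24·2.7472 + 0.37·10.2746 + 0.13·25.5 + 0.26·2.583 = 8.4475.
Var(X) = E[X²] − (E[X])² = 8.4475 − 3.96094 = 4.48655.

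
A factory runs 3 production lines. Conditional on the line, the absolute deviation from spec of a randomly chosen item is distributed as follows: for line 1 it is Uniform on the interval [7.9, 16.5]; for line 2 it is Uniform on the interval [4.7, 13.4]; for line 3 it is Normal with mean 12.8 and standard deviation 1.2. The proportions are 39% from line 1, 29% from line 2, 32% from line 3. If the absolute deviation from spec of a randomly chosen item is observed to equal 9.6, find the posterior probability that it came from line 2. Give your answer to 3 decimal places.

Likelihoods f(9.6 | ·): 1: 0.116279; 2: 0.114943; 3: 0.00949666.
Posterior ∝ prior × likelihood. Numerator for 2: 0.29·0.114943 = 0.0333333.
Normalizing constant: 0.39·0.116279 + 0.29·0.114943 + 0.32·0.00949666 = 0.0817211.
P(2 | observation) = 0.0333333 / 0.0817211 = 0.407891.

0.408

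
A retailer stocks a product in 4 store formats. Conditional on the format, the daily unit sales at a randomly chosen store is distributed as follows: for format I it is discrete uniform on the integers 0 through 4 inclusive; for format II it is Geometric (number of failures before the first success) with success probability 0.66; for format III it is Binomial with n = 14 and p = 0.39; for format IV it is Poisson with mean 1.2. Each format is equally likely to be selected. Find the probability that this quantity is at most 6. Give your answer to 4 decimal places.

Conditional on each format, P(X ≤ 6): I: 1; II: 0.999475; III: 0.719519; IV: 0.999749.
By total probability, P(X ≤ 6) = 0.25·1 + 0.25·0.999475 + 0.25·0.719519 + 0.25·0.999749 = 0.929686.

0.9297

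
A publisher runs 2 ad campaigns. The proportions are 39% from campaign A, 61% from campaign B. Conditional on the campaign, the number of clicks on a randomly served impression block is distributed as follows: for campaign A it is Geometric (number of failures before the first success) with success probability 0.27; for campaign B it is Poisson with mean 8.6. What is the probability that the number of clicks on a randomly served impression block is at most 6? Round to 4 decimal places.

Conditional on each campaign, P(X ≤ 6): A: 0.889526; B: 0.245676.
By total probability, P(X ≤ 6) = 0.39·0.889526 + 0.61·0.245676 = 0.496778.

0.4968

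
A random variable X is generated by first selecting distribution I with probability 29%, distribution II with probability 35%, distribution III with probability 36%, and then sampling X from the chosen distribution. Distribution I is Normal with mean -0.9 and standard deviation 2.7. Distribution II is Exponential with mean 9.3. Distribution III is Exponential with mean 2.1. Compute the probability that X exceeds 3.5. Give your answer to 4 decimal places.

Conditional on each component, P(X > 3.5): I: 0.0515899; II: 0.686366; III: 0.188876.
By total probability, P(X > 3.5) = 0.29·0.0515899 + 0.35·0.686366 + 0.36·0.188876 = 0.323184.

0.3232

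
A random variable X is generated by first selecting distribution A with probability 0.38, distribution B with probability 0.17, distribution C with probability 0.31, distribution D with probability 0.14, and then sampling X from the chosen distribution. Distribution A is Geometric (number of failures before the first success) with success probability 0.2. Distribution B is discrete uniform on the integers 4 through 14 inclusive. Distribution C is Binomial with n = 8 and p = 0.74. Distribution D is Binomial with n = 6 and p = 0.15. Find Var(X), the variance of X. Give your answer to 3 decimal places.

15.600

Per component, A: μ=4, E[X²]=36; B: μ=9, E[X²]=91; C: μ=5.92, E[X²]=36.5856; D: μ=0.9, E[X²]=1.575.
E[X] = 0.38·4 + 0.17·9 + 0.31·5.92 + 0.14·0.9 = 5.0112.
E[X²] = 0.38·36 + 0.17·91 + 0.31·36.5856 + 0.14·1.575 = 40.712.
Var(X) = E[X²] − (E[X])² = 40.712 − 25.1121 = 15.5999.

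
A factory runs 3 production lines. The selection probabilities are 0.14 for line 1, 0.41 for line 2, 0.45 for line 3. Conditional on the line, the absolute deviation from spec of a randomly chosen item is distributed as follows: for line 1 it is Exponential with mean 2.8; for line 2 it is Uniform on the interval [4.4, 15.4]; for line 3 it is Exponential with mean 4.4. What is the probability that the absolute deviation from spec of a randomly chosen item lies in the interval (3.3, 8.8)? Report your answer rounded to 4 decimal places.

0.3527

Conditional on each line, P(3.3 < X < 8.8): 1: 0.264559; 2: 0.4; 3: 0.337031.
By total probability, P(3.3 < X < 8.8) = 0.14·0.264559 + 0.41·0.4 + 0.45·0.337031 = 0.352702.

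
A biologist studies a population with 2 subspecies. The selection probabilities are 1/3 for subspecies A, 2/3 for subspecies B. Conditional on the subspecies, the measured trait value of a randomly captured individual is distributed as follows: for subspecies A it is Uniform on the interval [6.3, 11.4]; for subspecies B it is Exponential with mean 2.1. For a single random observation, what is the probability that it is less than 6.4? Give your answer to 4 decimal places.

0.6416

Conditional on each subspecies, P(X < 6.4): A: 0.0196078; B: 0.952528.
By total probability, P(X < 6.4) = 0.333333·0.0196078 + 0.666667·0.952528 = 0.641555.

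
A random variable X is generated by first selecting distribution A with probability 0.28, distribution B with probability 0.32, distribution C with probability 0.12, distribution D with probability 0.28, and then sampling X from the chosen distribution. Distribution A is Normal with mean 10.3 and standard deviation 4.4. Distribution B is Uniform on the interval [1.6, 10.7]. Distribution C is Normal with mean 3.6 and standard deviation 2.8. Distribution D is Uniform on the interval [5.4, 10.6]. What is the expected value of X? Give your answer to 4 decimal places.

7.5240

Component means — A: 10.3; B: 6.15; C: 3.6; D: 8.
E[X] = 0.28·10.3 + 0.32·6.15 + 0.12·3.6 + 0.28·8 = 7.524.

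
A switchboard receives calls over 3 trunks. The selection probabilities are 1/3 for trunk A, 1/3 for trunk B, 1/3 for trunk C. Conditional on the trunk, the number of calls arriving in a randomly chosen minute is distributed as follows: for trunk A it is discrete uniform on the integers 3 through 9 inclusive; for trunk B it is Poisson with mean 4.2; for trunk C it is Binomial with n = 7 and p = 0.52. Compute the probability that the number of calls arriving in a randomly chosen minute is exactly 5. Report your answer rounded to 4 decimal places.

Conditional on each trunk, P(X = 5): A: 0.142857; B: 0.163316; C: 0.183958.
By total probability, P(X = 5) = 0.333333·0.142857 + 0.333333·0.163316 + 0.333333·0.183958 = 0.163377.

0.1634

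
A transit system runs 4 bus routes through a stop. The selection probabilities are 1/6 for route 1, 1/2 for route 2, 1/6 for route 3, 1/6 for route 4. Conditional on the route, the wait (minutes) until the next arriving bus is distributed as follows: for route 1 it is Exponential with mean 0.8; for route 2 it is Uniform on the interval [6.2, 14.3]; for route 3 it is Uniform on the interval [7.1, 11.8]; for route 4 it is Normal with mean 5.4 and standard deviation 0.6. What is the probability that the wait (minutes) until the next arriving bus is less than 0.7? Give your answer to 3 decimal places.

0.097

Conditional on each route, P(X < 0.7): 1: 0.583138; 2: 0; 3: 0; 4: 2.38698e-15.
By total probability, P(X < 0.7) = 0.166667·0.583138 + 0.5·0 + 0.166667·0 + 0.166667·2.38698e-15 = 0.0971897.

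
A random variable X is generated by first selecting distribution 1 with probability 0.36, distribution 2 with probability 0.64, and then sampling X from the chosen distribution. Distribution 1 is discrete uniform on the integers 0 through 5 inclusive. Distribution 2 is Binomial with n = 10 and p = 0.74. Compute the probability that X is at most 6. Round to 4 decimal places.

Conditional on each component, P(X ≤ 6): 1: 1; 2: 0.247935.
By total probability, P(X ≤ 6) = 0.36·1 + 0.64·0.247935 = 0.518678.

0.5187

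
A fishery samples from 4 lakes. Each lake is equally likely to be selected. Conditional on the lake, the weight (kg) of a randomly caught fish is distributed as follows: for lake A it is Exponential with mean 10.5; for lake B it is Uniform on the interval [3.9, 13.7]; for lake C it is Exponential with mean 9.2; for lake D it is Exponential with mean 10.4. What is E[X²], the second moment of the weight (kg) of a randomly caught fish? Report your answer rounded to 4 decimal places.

For each component E[X²] = Var + (mean)², giving A: 220.5; B: 85.4433; C: 169.28; D: 216.32.
Overall E[X²] = 0.25·220.5 + 0.25·85.4433 + 0.25·169.28 + 0.25·216.32 = 172.886.

172.8858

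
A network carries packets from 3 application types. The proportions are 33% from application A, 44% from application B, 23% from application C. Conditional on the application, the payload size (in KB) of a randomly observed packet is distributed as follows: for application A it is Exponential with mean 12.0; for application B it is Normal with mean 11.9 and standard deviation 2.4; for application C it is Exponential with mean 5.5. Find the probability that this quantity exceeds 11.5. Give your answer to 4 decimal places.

Conditional on each application, P(X > 11.5): A: 0.383532; B: 0.566184; C: 0.123575.
By total probability, P(X > 11.5) = 0.33·0.383532 + 0.44·0.566184 + 0.23·0.123575 = 0.404108.

0.4041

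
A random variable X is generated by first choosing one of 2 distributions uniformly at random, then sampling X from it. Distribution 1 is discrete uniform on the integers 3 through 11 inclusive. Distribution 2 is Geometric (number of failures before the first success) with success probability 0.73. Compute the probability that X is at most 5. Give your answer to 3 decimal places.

0.666

Conditional on each component, P(X ≤ 5): 1: 0.333333; 2: 0.999613.
By total probability, P(X ≤ 5) = 0.5·0.333333 + 0.5·0.999613 = 0.666473.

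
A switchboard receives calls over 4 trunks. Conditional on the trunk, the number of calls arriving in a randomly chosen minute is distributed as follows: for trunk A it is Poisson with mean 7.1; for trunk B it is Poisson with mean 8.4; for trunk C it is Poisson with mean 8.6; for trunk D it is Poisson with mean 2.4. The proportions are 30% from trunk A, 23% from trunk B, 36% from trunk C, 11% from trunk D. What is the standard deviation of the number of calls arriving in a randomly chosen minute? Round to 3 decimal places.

3.309

Per component, A: μ=7.1, E[X²]=57.51; B: μ=8.4, E[X²]=78.96; C: μ=8.6, E[X²]=82.56; D: μ=2.4, E[X²]=8.16.
E[X] = 0.3·7.1 + 0.23·8.4 + 0.36·8.6 + 0.11·2.4 = 7.422.
E[X²] = 0.3·57.51 + 0.23·78.96 + 0.36·82.56 + 0.11·8.16 = 66.033.
Var(X) = E[X²] − (E[X])² = 66.033 − 55.0861 = 10.9469.
SD(X) = √10.9469 = 3.30861.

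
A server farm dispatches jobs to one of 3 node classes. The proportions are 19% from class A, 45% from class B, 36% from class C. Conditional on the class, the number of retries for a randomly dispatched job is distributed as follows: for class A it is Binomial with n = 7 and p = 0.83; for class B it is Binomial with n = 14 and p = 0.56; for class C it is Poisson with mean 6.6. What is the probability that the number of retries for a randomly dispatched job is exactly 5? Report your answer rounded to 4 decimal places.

0.1272

Conditional on each class, P(X = 5): A: 0.23906; B: 0.068152; C: 0.141969.
By total probability, P(X = 5) = 0.19·0.23906 + 0.45·0.068152 + 0.36·0.141969 = 0.127199.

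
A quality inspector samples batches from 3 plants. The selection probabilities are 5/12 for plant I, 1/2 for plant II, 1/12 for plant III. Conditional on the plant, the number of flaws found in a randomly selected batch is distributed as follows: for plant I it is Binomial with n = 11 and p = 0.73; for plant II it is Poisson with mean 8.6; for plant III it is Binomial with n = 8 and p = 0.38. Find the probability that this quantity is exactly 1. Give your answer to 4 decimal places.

0.0097

Conditional on each plant, P(X = 1): I: 1.65331e-05; II: 0.00158331; III: 0.107057.
By total probability, P(X = 1) = 0.416667·1.65331e-05 + 0.5·0.00158331 + 0.0833333·0.107057 = 0.00971997.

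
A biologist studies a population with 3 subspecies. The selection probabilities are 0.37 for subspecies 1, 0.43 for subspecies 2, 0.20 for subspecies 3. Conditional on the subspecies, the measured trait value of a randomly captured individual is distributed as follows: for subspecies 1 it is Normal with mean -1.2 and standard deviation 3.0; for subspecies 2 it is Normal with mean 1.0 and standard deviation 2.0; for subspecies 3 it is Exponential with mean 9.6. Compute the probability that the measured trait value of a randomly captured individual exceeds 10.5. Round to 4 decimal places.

0.0670

Conditional on each subspecies, P(X > 10.5): 1: 4.80963e-05; 2: 1.01708e-06; 3: 0.334958.
By total probability, P(X > 10.5) = 0.37·4.80963e-05 + 0.43·1.01708e-06 + 0.2·0.334958 = 0.0670098.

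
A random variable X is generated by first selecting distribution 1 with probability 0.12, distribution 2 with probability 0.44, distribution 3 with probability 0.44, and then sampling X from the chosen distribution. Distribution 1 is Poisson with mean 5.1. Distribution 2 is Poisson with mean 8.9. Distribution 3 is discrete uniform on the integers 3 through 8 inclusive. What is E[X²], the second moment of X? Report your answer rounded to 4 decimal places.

57.0949

For each component E[X²] = Var + (mean)², giving 1: 31.11; 2: 88.11; 3: 33.1667.
Overall E[X²] = 0.12·31.11 + 0.44·88.11 + 0.44·33.1667 = 57.0949.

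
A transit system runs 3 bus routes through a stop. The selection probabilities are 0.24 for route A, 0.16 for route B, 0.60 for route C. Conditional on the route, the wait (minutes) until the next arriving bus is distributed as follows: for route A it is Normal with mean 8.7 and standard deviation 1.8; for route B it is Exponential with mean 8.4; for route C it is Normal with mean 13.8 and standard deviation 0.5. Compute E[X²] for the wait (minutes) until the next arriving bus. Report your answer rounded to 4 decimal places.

155.9364

For each component E[X²] = Var + (mean)², giving A: 78.93; B: 141.12; C: 190.69.
Overall E[X²] = 0.24·78.93 + 0.16·141.12 + 0.6·190.69 = 155.936.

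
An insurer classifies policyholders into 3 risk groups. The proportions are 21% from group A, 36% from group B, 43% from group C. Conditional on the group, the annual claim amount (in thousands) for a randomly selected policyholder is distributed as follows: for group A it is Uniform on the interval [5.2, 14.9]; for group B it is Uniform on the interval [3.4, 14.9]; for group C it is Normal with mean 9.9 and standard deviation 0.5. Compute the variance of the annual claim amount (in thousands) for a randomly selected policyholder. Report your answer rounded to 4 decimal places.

Per component, A: μ=10.05, E[X²]=108.843; B: μ=9.15, E[X²]=94.7433; C: μ=9.9, E[X²]=98.26.
E[X] = 0.21·10.05 + 0.36·9.15 + 0.43·9.9 = 9.6615.
E[X²] = 0.21·108.843 + 0.36·94.7433 + 0.43·98.26 = 99.2165.
Var(X) = E[X²] − (E[X])² = 99.2165 − 93.3446 = 5.87192.

5.8719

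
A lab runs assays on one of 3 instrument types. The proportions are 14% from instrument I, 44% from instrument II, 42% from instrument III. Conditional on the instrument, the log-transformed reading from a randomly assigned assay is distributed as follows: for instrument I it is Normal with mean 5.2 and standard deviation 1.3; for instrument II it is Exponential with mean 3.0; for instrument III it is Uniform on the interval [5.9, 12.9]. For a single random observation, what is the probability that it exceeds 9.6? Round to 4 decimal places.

0.2160

Conditional on each instrument, P(X > 9.6): I: 0.00035639; II: 0.0407622; III: 0.471429.
By total probability, P(X > 9.6) = 0.14·0.00035639 + 0.44·0.0407622 + 0.42·0.471429 = 0.215985.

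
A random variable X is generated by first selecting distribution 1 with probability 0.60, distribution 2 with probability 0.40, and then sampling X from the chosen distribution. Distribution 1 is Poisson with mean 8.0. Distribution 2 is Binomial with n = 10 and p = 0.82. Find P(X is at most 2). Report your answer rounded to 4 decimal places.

Conditional on each component, P(X ≤ 2): 1: 0.013754; 2: 3.50064e-05.
By total probability, P(X ≤ 2) = 0.6·0.013754 + 0.4·3.50064e-05 = 0.00826638.

0.0083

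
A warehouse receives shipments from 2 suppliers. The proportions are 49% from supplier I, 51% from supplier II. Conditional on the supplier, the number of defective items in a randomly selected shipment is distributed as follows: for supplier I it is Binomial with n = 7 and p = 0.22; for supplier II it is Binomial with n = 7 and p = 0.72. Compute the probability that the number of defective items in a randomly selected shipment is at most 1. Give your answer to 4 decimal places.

0.2573

Conditional on each supplier, P(X ≤ 1): I: 0.522463; II: 0.00256366.
By total probability, P(X ≤ 1) = 0.49·0.522463 + 0.51·0.00256366 = 0.257314.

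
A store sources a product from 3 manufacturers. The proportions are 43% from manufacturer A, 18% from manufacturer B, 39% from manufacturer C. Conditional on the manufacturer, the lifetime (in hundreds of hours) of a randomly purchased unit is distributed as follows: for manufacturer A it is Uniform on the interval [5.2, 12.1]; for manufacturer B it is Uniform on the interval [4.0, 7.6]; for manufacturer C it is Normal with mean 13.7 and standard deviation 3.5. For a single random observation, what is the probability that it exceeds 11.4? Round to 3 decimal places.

Conditional on each manufacturer, P(X > 11.4): A: 0.101449; B: 0; C: 0.744455.
By total probability, P(X > 11.4) = 0.43·0.101449 + 0.18·0 + 0.39·0.744455 = 0.333961.

0.334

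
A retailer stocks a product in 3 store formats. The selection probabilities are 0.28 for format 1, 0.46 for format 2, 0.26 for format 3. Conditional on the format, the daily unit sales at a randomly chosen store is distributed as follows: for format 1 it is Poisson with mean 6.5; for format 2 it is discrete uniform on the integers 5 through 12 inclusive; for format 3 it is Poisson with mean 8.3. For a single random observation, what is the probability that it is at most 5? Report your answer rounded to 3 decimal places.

0.204

Conditional on each format, P(X ≤ 5): 1: 0.369041; 2: 0.125; 3: 0.165273.
By total probability, P(X ≤ 5) = 0.28·0.369041 + 0.46·0.125 + 0.26·0.165273 = 0.203802.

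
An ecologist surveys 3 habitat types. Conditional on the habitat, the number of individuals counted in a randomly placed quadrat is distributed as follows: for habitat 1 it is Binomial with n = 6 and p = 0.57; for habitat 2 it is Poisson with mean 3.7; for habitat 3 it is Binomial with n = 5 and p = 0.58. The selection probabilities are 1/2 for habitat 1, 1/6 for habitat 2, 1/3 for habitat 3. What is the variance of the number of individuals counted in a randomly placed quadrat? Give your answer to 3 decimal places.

1.845

Per component, 1: μ=3.42, E[X²]=13.167; 2: μ=3.7, E[X²]=17.39; 3: μ=2.9, E[X²]=9.628.
E[X] = 0.5·3.42 + 0.166667·3.7 + 0.333333·2.9 = 3.29333.
E[X²] = 0.5·13.167 + 0.166667·17.39 + 0.333333·9.628 = 12.6912.
Var(X) = E[X²] − (E[X])² = 12.6912 − 10.846 = 1.84512.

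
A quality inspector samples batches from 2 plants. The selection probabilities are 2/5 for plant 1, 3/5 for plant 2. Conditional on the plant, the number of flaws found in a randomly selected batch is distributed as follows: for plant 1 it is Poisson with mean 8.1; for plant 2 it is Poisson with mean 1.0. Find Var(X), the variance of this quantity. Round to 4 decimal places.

15.9384

Per component, 1: μ=8.1, E[X²]=73.71; 2: μ=1, E[X²]=2.
E[X] = 0.4·8.1 + 0.6·1 = 3.84.
E[X²] = 0.4·73.71 + 0.6·2 = 30.684.
Var(X) = E[X²] − (E[X])² = 30.684 − 14.7456 = 15.9384.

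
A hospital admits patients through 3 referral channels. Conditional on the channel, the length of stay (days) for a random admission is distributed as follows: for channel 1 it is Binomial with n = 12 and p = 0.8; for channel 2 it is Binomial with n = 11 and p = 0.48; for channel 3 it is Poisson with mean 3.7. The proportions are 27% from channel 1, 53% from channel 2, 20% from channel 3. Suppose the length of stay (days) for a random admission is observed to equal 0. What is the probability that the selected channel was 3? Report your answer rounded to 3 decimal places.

Likelihoods P(X=0 | ·): 1: 4.096e-09; 2: 0.000751687; 3: 0.0247235.
Posterior ∝ prior × likelihood. Numerator for 3: 0.2·0.0247235 = 0.00494471.
Normalizing constant: 0.27·4.096e-09 + 0.53·0.000751687 + 0.2·0.0247235 = 0.0053431.
P(3 | observation) = 0.00494471 / 0.0053431 = 0.925437.

0.925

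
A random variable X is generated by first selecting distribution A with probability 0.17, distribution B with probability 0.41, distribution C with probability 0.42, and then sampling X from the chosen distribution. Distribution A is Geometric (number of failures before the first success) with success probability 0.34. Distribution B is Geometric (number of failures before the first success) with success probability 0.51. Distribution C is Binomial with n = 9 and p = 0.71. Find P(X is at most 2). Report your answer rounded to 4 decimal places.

0.4843

Conditional on each component, P(X ≤ 2): A: 0.712504; B: 0.882351; C: 0.0034646.
By total probability, P(X ≤ 2) = 0.17·0.712504 + 0.41·0.882351 + 0.42·0.0034646 = 0.484345.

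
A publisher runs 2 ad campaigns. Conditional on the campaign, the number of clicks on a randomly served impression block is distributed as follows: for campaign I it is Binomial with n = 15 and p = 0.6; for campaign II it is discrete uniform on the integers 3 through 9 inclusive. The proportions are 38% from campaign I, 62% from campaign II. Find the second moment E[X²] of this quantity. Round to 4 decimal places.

56.9480

For each component E[X²] = Var + (mean)², giving I: 84.6; II: 40.
Overall E[X²] = 0.38·84.6 + 0.62·40 = 56.948.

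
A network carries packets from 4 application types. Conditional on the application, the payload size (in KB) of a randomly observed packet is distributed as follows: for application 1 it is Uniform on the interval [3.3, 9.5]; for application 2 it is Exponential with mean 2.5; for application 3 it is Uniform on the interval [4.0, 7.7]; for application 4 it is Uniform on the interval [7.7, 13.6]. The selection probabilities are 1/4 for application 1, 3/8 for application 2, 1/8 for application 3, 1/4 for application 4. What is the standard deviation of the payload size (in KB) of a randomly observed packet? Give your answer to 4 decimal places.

3.7483

Per component, 1: μ=6.4, E[X²]=44.1633; 2: μ=2.5, E[X²]=12.5; 3: μ=5.85, E[X²]=35.3633; 4: μ=10.65, E[X²]=116.323.
E[X] = 0.25·6.4 + 0.375·2.5 + 0.125·5.85 + 0.25·10.65 = 5.93125.
E[X²] = 0.25·44.1633 + 0.375·12.5 + 0.125·35.3633 + 0.25·116.323 = 49.2296.
Var(X) = E[X²] − (E[X])² = 49.2296 − 35.1797 = 14.0499.
SD(X) = √14.0499 = 3.74831.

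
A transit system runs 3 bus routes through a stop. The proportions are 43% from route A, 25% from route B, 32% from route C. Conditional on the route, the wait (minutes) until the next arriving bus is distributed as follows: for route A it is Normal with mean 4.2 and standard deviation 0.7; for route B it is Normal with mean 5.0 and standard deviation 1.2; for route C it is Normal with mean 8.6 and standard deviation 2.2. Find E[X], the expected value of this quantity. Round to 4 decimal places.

5.8080

Component means — A: 4.2; B: 5; C: 8.6.
E[X] = 0.43·4.2 + 0.25·5 + 0.32·8.6 = 5.808.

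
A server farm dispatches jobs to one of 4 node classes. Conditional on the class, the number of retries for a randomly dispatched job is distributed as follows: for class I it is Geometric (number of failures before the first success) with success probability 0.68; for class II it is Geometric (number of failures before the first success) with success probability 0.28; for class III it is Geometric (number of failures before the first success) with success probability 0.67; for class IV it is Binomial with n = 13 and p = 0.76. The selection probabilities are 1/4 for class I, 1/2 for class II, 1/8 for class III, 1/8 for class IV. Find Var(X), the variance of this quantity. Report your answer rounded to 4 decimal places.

Per component, I: μ=0.470588, E[X²]=0.913495; II: μ=2.57143, E[X²]=15.7959; III: μ=0.492537, E[X²]=0.977723; IV: μ=9.88, E[X²]=99.9856.
E[X] = 0.25·0.470588 + 0.5·2.57143 + 0.125·0.492537 + 0.125·9.88 = 2.69993.
E[X²] = 0.25·0.913495 + 0.5·15.7959 + 0.125·0.977723 + 0.125·99.9856 = 20.7467.
Var(X) = E[X²] − (E[X])² = 20.7467 − 7.28961 = 13.4571.

13.4571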